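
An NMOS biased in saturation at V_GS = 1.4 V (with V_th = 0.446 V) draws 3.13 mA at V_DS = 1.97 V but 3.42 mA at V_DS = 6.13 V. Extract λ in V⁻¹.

λ = 0.0233 V⁻¹

With V_GS fixed, I_D ∝ (1 + λ V_DS) in saturation, so I_D2/I_D1 = (1 + λ V_DS2)/(1 + λ V_DS1).
3.42/3.13 = 1.093 = (1 + 6.13 λ)/(1 + 1.97 λ).
Solving: λ (I_D1 V_DS2 − I_D2 V_DS1) = I_D2 − I_D1, so λ = (3.42 − 3.13) / (3.13 × 6.13 − 3.42 × 1.97) = 0.29 / 12.4 = 0.0233 V⁻¹.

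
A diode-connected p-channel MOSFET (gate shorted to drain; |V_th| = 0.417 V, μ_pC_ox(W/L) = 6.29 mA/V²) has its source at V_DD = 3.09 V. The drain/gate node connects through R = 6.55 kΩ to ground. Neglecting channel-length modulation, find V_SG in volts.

With gate tied to drain, V_SG = V_SD ≥ V_SG − |V_th|, so the device is in saturation.
KCL at the drain: ½ k_p (V_SG − |V_th|)² = (V_DD − V_SG)/R.
Let x = V_SG − 0.417. Then 20.6 x² + x − 2.673 = 0, giving x = 0.337 V (positive root), so V_SG = 0.754 V.
I_D = (V_DD − V_SG)/R = (3.09 − 0.754) / 6.55 = 0.357 mA.

V_SG = 0.754 V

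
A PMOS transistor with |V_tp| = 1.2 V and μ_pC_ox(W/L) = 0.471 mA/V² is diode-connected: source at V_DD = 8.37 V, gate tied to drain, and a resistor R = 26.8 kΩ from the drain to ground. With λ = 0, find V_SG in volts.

V_SG = 2.19 V

With gate tied to drain, V_SG = V_SD ≥ V_SG − |V_tp|, so the device is in saturation.
KCL at the drain: ½ k_p (V_SG − |V_tp|)² = (V_DD − V_SG)/R.
Let x = V_SG − 1.2. Then 6.31 x² + x − 7.17 = 0, giving x = 0.99 V (positive root), so V_SG = 2.19 V.
I_D = (V_DD − V_SG)/R = (8.37 − 2.19) / 26.8 = 0.231 mA.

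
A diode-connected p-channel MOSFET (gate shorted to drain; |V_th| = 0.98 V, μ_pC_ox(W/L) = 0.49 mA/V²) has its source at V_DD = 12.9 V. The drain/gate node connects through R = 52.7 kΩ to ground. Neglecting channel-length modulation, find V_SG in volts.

V_SG = 1.90 V

With gate tied to drain, V_SG = V_SD ≥ V_SG − |V_th|, so the device is in saturation.
KCL at the drain: ½ k_p (V_SG − |V_th|)² = (V_DD − V_SG)/R.
Let x = V_SG − 0.98. Then 12.9 x² + x − 11.92 = 0, giving x = 0.923 V (positive root), so V_SG = 1.9 V.
I_D = (V_DD − V_SG)/R = (12.9 − 1.9) / 52.7 = 0.209 mA.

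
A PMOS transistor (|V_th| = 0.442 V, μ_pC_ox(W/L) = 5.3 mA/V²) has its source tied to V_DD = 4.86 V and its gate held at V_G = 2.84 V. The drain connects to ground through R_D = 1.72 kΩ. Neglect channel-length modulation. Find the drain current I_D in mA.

I_D = 2.62 mA

V_SG = V_DD − V_G = 4.86 − 2.84 = 2.02 V, so V_ov = 2.02 − 0.442 = 1.58 V.
Assume saturation: I_D = ½ k_p V_ov² = 0.5 × 5.3 × 1.58² = 6.6 mA, giving V_SD = V_DD − I_D R_D = 4.86 − 6.6 × 1.72 = -6.49 V.
But -6.49 V < V_ov = 1.58 V, so the device is actually in triode.
In triode I_D = k_p[V_ov V_SD − ½ V_SD²] and I_D = (V_DD − V_SD)/R_D. Equating: 4.56 V_SD² − 15.39 V_SD + 4.86 = 0, giving V_SD = 0.353 V (the root below V_ov).
I_D = (4.86 − 0.353) / 1.72 = 2.62 mA.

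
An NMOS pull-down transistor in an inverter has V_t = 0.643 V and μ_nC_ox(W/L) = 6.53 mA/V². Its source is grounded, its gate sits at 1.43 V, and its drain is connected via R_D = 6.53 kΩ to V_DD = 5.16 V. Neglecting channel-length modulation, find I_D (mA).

I_D = 0.765 mA

V_GS = V_G = 1.43 V, so V_ov = 1.43 − 0.643 = 0.787 V.
Assume saturation: I_D = ½ k_n V_ov² = 0.5 × 6.53 × 0.787² = 2.02 mA, giving V_DS = V_DD − I_D R_D = 5.16 − 2.02 × 6.53 = -8.05 V.
But -8.05 V < V_ov = 0.787 V, so the device is actually in triode.
In triode I_D = k_n[V_ov V_DS − ½ V_DS²] and I_D = (V_DD − V_DS)/R_D. Equating: 21.3 V_DS² − 34.56 V_DS + 5.16 = 0, giving V_DS = 0.166 V (the root below V_ov).
I_D = (5.16 − 0.166) / 6.53 = 0.765 mA.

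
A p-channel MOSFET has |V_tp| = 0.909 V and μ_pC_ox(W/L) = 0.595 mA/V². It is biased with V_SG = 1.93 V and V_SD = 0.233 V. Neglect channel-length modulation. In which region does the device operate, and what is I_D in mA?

Triode; I_D = 0.125 mA

V_ov = V_SG − |V_tp| = 1.93 − 0.909 = 1.02 V.
Since V_SD = 0.233 V < V_ov = 1.02 V, the device is in the triode region.
I_D = k_p [V_ov · V_SD − ½ V_SD²] = 0.595 × [1.02 × 0.233 − 0.5 × 0.233²] = 0.125 mA.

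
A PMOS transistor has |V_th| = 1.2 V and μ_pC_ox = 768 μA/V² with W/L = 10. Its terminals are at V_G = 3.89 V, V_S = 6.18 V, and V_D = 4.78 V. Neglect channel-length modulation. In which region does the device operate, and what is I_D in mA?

V_SG = V_S − V_G = 6.18 − 3.89 = 2.29 V; V_SD = V_S − V_D = 6.18 − 4.78 = 1.4 V.
k_p = μ_pC_ox · (W/L) = 7.68 mA/V².
V_ov = V_SG − |V_th| = 2.29 − 1.2 = 1.09 V.
Since V_SD = 1.4 V ≥ V_ov = 1.09 V, the device is in saturation.
I_D = ½ k_p V_ov² = 0.5 × 7.68 × 1.09² = 4.56 mA.

Saturation; I_D = 4.56 mA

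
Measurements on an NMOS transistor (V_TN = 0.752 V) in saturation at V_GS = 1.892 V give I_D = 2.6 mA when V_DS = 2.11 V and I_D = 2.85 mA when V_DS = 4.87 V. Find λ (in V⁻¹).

λ = 0.0376 V⁻¹

With V_GS fixed, I_D ∝ (1 + λ V_DS) in saturation, so I_D2/I_D1 = (1 + λ V_DS2)/(1 + λ V_DS1).
2.85/2.6 = 1.096 = (1 + 4.87 λ)/(1 + 2.11 λ).
Solving: λ (I_D1 V_DS2 − I_D2 V_DS1) = I_D2 − I_D1, so λ = (2.85 − 2.6) / (2.6 × 4.87 − 2.85 × 2.11) = 0.25 / 6.65 = 0.0376 V⁻¹.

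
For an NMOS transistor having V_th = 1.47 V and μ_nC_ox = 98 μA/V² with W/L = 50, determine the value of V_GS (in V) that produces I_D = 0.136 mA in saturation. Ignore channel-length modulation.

V_GS = 1.71 V

k_n = μ_nC_ox · (W/L) = 4.9 mA/V².
In saturation I_D = ½ k_n (V_GS − V_th)², so V_GS − V_th = √(2 I_D / k_n) = √(2 × 0.136 / 4.9) = 0.236 V.
V_GS = 1.47 + 0.236 = 1.71 V.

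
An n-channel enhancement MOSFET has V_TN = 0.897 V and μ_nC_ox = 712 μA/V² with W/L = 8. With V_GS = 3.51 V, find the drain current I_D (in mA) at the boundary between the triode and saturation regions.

I_D = 19.4 mA

At the boundary V_DS = V_ov = V_GS − V_TN = 3.51 − 0.897 = 2.61 V.
k_n = μ_nC_ox · (W/L) = 5.696 mA/V².
I_D = ½ k_n V_ov² = 0.5 × 5.696 × 2.61² = 19.4 mA.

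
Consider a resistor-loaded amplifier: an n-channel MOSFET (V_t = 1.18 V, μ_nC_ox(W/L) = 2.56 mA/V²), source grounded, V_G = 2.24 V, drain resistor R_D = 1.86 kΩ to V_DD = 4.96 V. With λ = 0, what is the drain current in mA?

V_GS = V_G = 2.24 V, so V_ov = 2.24 − 1.18 = 1.06 V.
Assume saturation: I_D = ½ k_n V_ov² = 0.5 × 2.56 × 1.06² = 1.44 mA, giving V_DS = V_DD − I_D R_D = 4.96 − 1.44 × 1.86 = 2.28 V.
V_DS = 2.28 V ≥ V_ov = 1.06 V, confirming saturation.

I_D = 1.44 mA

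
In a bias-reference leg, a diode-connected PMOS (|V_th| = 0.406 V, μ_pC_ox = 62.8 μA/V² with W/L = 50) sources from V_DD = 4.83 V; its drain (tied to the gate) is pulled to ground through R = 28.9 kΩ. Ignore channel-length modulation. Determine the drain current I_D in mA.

With gate tied to drain, V_SG = V_SD ≥ V_SG − |V_th|, so the device is in saturation.
k_p = μ_pC_ox · (W/L) = 3.14 mA/V².
KCL at the drain: ½ k_p (V_SG − |V_th|)² = (V_DD − V_SG)/R.
Let x = V_SG − 0.406. Then 45.4 x² + x − 4.424 = 0, giving x = 0.301 V (positive root), so V_SG = 0.707 V.
I_D = (V_DD − V_SG)/R = (4.83 − 0.707) / 28.9 = 0.143 mA.

I_D = 0.143 mA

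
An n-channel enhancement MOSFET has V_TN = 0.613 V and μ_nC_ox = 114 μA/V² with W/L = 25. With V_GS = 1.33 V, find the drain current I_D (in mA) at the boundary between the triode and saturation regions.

At the boundary V_DS = V_ov = V_GS − V_TN = 1.33 − 0.613 = 0.717 V.
k_n = μ_nC_ox · (W/L) = 2.85 mA/V².
I_D = ½ k_n V_ov² = 0.5 × 2.85 × 0.717² = 0.733 mA.

I_D = 0.733 mA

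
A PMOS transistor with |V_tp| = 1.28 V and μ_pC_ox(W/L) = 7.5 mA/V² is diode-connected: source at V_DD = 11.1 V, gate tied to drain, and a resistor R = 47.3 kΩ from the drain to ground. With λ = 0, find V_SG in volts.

V_SG = 1.51 V

With gate tied to drain, V_SG = V_SD ≥ V_SG − |V_tp|, so the device is in saturation.
KCL at the drain: ½ k_p (V_SG − |V_tp|)² = (V_DD − V_SG)/R.
Let x = V_SG − 1.28. Then 177 x² + x − 9.82 = 0, giving x = 0.232 V (positive root), so V_SG = 1.51 V.
I_D = (V_DD − V_SG)/R = (11.1 − 1.51) / 47.3 = 0.203 mA.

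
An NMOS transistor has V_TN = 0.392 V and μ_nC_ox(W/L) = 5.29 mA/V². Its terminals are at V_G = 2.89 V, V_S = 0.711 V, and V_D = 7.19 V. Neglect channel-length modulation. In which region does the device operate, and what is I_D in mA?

Saturation; I_D = 8.45 mA

V_GS = V_G − V_S = 2.89 − 0.711 = 2.18 V; V_DS = V_D − V_S = 7.19 − 0.711 = 6.48 V.
V_ov = V_GS − V_TN = 2.18 − 0.392 = 1.79 V.
Since V_DS = 6.48 V ≥ V_ov = 1.79 V, the device is in saturation.
I_D = ½ k_n V_ov² = 0.5 × 5.29 × 1.79² = 8.45 mA.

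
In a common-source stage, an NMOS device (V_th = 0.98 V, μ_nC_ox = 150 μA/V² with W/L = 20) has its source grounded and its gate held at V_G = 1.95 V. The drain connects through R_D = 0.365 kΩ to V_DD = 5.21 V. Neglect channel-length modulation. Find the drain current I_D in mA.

V_GS = V_G = 1.95 V, so V_ov = 1.95 − 0.98 = 0.97 V.
k_n = μ_nC_ox · (W/L) = 3 mA/V².
Assume saturation: I_D = ½ k_n V_ov² = 0.5 × 3 × 0.97² = 1.41 mA, giving V_DS = V_DD − I_D R_D = 5.21 − 1.41 × 0.365 = 4.69 V.
V_DS = 4.69 V ≥ V_ov = 0.97 V, confirming saturation.

I_D = 1.41 mA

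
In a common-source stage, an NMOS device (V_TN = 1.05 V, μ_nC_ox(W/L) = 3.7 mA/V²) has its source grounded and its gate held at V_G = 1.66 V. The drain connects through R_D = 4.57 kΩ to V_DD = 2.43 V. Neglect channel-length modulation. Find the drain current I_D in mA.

I_D = 0.473 mA

V_GS = V_G = 1.66 V, so V_ov = 1.66 − 1.05 = 0.61 V.
Assume saturation: I_D = ½ k_n V_ov² = 0.5 × 3.7 × 0.61² = 0.688 mA, giving V_DS = V_DD − I_D R_D = 2.43 − 0.688 × 4.57 = -0.716 V.
But -0.716 V < V_ov = 0.61 V, so the device is actually in triode.
In triode I_D = k_n[V_ov V_DS − ½ V_DS²] and I_D = (V_DD − V_DS)/R_D. Equating: 8.45 V_DS² − 11.31 V_DS + 2.43 = 0, giving V_DS = 0.269 V (the root below V_ov).
I_D = (2.43 − 0.269) / 4.57 = 0.473 mA.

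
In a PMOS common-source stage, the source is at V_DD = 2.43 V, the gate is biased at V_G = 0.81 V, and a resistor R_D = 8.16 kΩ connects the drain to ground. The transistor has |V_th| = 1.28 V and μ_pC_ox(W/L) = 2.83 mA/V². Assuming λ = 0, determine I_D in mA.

V_SG = V_DD − V_G = 2.43 − 0.81 = 1.62 V, so V_ov = 1.62 − 1.28 = 0.34 V.
Assume saturation: I_D = ½ k_p V_ov² = 0.5 × 2.83 × 0.34² = 0.164 mA, giving V_SD = V_DD − I_D R_D = 2.43 − 0.164 × 8.16 = 1.1 V.
V_SD = 1.1 V ≥ V_ov = 0.34 V, confirming saturation.

I_D = 0.164 mA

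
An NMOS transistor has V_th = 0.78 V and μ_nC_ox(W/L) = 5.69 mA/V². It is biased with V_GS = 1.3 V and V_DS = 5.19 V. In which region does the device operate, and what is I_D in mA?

V_ov = V_GS − V_th = 1.3 − 0.78 = 0.52 V.
Since V_DS = 5.19 V ≥ V_ov = 0.52 V, the device is in saturation.
I_D = ½ k_n V_ov² = 0.5 × 5.69 × 0.52² = 0.769 mA.

Saturation; I_D = 0.769 mA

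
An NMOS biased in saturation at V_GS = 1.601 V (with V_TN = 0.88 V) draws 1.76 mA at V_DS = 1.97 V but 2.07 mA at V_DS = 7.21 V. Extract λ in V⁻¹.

λ = 0.0360 V⁻¹

With V_GS fixed, I_D ∝ (1 + λ V_DS) in saturation, so I_D2/I_D1 = (1 + λ V_DS2)/(1 + λ V_DS1).
2.07/1.76 = 1.176 = (1 + 7.21 λ)/(1 + 1.97 λ).
Solving: λ (I_D1 V_DS2 − I_D2 V_DS1) = I_D2 − I_D1, so λ = (2.07 − 1.76) / (1.76 × 7.21 − 2.07 × 1.97) = 0.31 / 8.61 = 0.036 V⁻¹.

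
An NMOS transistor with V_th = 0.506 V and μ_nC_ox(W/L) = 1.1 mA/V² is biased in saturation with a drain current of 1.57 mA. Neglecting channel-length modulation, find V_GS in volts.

In saturation I_D = ½ k_n (V_GS − V_th)², so V_GS − V_th = √(2 I_D / k_n) = √(2 × 1.57 / 1.1) = 1.69 V.
V_GS = 0.506 + 1.69 = 2.2 V.

V_GS = 2.20 V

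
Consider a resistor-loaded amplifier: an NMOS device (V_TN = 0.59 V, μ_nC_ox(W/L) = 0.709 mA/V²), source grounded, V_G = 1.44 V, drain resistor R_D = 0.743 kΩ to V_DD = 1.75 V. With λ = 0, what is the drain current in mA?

I_D = 0.256 mA

V_GS = V_G = 1.44 V, so V_ov = 1.44 − 0.59 = 0.85 V.
Assume saturation: I_D = ½ k_n V_ov² = 0.5 × 0.709 × 0.85² = 0.256 mA, giving V_DS = V_DD − I_D R_D = 1.75 − 0.256 × 0.743 = 1.56 V.
V_DS = 1.56 V ≥ V_ov = 0.85 V, confirming saturation.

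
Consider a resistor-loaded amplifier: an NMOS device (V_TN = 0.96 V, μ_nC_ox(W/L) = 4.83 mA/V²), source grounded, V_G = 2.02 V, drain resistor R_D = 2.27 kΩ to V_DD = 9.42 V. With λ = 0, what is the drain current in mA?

V_GS = V_G = 2.02 V, so V_ov = 2.02 − 0.96 = 1.06 V.
Assume saturation: I_D = ½ k_n V_ov² = 0.5 × 4.83 × 1.06² = 2.71 mA, giving V_DS = V_DD − I_D R_D = 9.42 − 2.71 × 2.27 = 3.26 V.
V_DS = 3.26 V ≥ V_ov = 1.06 V, confirming saturation.

I_D = 2.71 mA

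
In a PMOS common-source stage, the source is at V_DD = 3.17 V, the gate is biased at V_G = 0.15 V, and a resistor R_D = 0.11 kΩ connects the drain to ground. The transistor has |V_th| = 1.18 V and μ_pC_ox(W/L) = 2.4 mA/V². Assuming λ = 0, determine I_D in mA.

I_D = 4.06 mA

V_SG = V_DD − V_G = 3.17 − 0.15 = 3.02 V, so V_ov = 3.02 − 1.18 = 1.84 V.
Assume saturation: I_D = ½ k_p V_ov² = 0.5 × 2.4 × 1.84² = 4.06 mA, giving V_SD = V_DD − I_D R_D = 3.17 − 4.06 × 0.11 = 2.72 V.
V_SD = 2.72 V ≥ V_ov = 1.84 V, confirming saturation.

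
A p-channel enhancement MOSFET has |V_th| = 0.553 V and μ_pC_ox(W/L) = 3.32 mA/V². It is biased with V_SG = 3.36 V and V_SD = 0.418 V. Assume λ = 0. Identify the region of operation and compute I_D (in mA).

Triode; I_D = 3.61 mA

V_ov = V_SG − |V_th| = 3.36 − 0.553 = 2.81 V.
Since V_SD = 0.418 V < V_ov = 2.81 V, the device is in the triode region.
I_D = k_p [V_ov · V_SD − ½ V_SD²] = 3.32 × [2.81 × 0.418 − 0.5 × 0.418²] = 3.61 mA.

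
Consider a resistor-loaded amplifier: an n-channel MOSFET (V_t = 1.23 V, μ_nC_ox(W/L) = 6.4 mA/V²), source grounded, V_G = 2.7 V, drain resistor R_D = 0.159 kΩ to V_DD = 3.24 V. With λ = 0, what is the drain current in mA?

I_D = 6.91 mA

V_GS = V_G = 2.7 V, so V_ov = 2.7 − 1.23 = 1.47 V.
Assume saturation: I_D = ½ k_n V_ov² = 0.5 × 6.4 × 1.47² = 6.91 mA, giving V_DS = V_DD − I_D R_D = 3.24 − 6.91 × 0.159 = 2.14 V.
V_DS = 2.14 V ≥ V_ov = 1.47 V, confirming saturation.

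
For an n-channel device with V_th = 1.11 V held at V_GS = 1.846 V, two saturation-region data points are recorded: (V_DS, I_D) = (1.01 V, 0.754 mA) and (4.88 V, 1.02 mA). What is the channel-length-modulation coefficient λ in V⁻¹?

With V_GS fixed, I_D ∝ (1 + λ V_DS) in saturation, so I_D2/I_D1 = (1 + λ V_DS2)/(1 + λ V_DS1).
1.02/0.754 = 1.353 = (1 + 4.88 λ)/(1 + 1.01 λ).
Solving: λ (I_D1 V_DS2 − I_D2 V_DS1) = I_D2 − I_D1, so λ = (1.02 − 0.754) / (0.754 × 4.88 − 1.02 × 1.01) = 0.266 / 2.65 = 0.1 V⁻¹.

λ = 0.100 V⁻¹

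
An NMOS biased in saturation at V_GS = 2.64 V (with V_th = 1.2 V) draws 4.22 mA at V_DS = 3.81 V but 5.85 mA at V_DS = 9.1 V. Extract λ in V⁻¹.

With V_GS fixed, I_D ∝ (1 + λ V_DS) in saturation, so I_D2/I_D1 = (1 + λ V_DS2)/(1 + λ V_DS1).
5.85/4.22 = 1.386 = (1 + 9.1 λ)/(1 + 3.81 λ).
Solving: λ (I_D1 V_DS2 − I_D2 V_DS1) = I_D2 − I_D1, so λ = (5.85 − 4.22) / (4.22 × 9.1 − 5.85 × 3.81) = 1.63 / 16.1 = 0.101 V⁻¹.

λ = 0.101 V⁻¹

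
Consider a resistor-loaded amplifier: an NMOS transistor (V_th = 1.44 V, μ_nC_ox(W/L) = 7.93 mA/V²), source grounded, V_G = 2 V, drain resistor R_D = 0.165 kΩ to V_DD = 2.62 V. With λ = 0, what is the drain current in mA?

I_D = 1.24 mA

V_GS = V_G = 2 V, so V_ov = 2 − 1.44 = 0.56 V.
Assume saturation: I_D = ½ k_n V_ov² = 0.5 × 7.93 × 0.56² = 1.24 mA, giving V_DS = V_DD − I_D R_D = 2.62 − 1.24 × 0.165 = 2.41 V.
V_DS = 2.41 V ≥ V_ov = 0.56 V, confirming saturation.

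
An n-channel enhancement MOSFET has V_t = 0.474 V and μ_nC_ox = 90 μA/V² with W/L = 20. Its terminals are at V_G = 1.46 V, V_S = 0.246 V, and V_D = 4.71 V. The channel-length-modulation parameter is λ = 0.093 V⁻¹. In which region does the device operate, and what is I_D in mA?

V_GS = V_G − V_S = 1.46 − 0.246 = 1.21 V; V_DS = V_D − V_S = 4.71 − 0.246 = 4.46 V.
k_n = μ_nC_ox · (W/L) = 1.8 mA/V².
V_ov = V_GS − V_t = 1.21 − 0.474 = 0.74 V.
Since V_DS = 4.46 V ≥ V_ov = 0.74 V, the device is in saturation.
I_D = ½ k_n V_ov² (1 + λ V_DS) = 0.5 × 1.8 × 0.74² × (1 + 0.093 × 4.46) = 0.697 mA.

Saturation; I_D = 0.697 mA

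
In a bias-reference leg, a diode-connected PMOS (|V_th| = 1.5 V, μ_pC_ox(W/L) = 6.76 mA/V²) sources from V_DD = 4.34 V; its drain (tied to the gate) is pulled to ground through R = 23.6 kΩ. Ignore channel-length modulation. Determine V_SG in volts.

With gate tied to drain, V_SG = V_SD ≥ V_SG − |V_th|, so the device is in saturation.
KCL at the drain: ½ k_p (V_SG − |V_th|)² = (V_DD − V_SG)/R.
Let x = V_SG − 1.5. Then 79.8 x² + x − 2.84 = 0, giving x = 0.183 V (positive root), so V_SG = 1.68 V.
I_D = (V_DD − V_SG)/R = (4.34 − 1.68) / 23.6 = 0.113 mA.

V_SG = 1.68 V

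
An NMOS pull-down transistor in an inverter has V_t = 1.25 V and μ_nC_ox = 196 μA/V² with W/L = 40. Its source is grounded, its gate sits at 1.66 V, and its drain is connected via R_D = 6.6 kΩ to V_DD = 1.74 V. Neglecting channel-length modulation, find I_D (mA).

I_D = 0.250 mA

V_GS = V_G = 1.66 V, so V_ov = 1.66 − 1.25 = 0.41 V.
k_n = μ_nC_ox · (W/L) = 7.84 mA/V².
Assume saturation: I_D = ½ k_n V_ov² = 0.5 × 7.84 × 0.41² = 0.659 mA, giving V_DS = V_DD − I_D R_D = 1.74 − 0.659 × 6.6 = -2.61 V.
But -2.61 V < V_ov = 0.41 V, so the device is actually in triode.
In triode I_D = k_n[V_ov V_DS − ½ V_DS²] and I_D = (V_DD − V_DS)/R_D. Equating: 25.9 V_DS² − 22.22 V_DS + 1.74 = 0, giving V_DS = 0.0872 V (the root below V_ov).
I_D = (1.74 − 0.0872) / 6.6 = 0.25 mA.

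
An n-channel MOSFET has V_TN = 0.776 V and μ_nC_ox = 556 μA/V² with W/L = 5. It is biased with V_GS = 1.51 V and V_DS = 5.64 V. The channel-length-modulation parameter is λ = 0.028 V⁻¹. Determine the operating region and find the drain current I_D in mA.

k_n = μ_nC_ox · (W/L) = 2.78 mA/V².
V_ov = V_GS − V_TN = 1.51 − 0.776 = 0.734 V.
Since V_DS = 5.64 V ≥ V_ov = 0.734 V, the device is in saturation.
I_D = ½ k_n V_ov² (1 + λ V_DS) = 0.5 × 2.78 × 0.734² × (1 + 0.028 × 5.64) = 0.867 mA.

Saturation; I_D = 0.867 mA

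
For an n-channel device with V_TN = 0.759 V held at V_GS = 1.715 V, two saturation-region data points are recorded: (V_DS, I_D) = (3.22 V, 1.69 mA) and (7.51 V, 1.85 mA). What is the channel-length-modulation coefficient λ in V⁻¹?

λ = 0.0238 V⁻¹

With V_GS fixed, I_D ∝ (1 + λ V_DS) in saturation, so I_D2/I_D1 = (1 + λ V_DS2)/(1 + λ V_DS1).
1.85/1.69 = 1.095 = (1 + 7.51 λ)/(1 + 3.22 λ).
Solving: λ (I_D1 V_DS2 − I_D2 V_DS1) = I_D2 − I_D1, so λ = (1.85 − 1.69) / (1.69 × 7.51 − 1.85 × 3.22) = 0.16 / 6.73 = 0.0238 V⁻¹.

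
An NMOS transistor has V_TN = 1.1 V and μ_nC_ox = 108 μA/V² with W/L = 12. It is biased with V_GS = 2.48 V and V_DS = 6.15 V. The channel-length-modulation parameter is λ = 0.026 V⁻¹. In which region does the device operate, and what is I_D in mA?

k_n = μ_nC_ox · (W/L) = 1.296 mA/V².
V_ov = V_GS − V_TN = 2.48 − 1.1 = 1.38 V.
Since V_DS = 6.15 V ≥ V_ov = 1.38 V, the device is in saturation.
I_D = ½ k_n V_ov² (1 + λ V_DS) = 0.5 × 1.296 × 1.38² × (1 + 0.026 × 6.15) = 1.43 mA.

Saturation; I_D = 1.43 mA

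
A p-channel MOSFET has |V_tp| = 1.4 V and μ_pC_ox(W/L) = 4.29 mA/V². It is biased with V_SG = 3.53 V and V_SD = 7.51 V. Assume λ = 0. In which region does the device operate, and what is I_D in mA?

V_ov = V_SG − |V_tp| = 3.53 − 1.4 = 2.13 V.
Since V_SD = 7.51 V ≥ V_ov = 2.13 V, the device is in saturation.
I_D = ½ k_p V_ov² = 0.5 × 4.29 × 2.13² = 9.73 mA.

Saturation; I_D = 9.73 mA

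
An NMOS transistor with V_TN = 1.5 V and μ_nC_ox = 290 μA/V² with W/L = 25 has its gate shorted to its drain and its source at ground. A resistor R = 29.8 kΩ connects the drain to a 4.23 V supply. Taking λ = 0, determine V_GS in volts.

V_GS = 1.65 V

With gate tied to drain, V_GS = V_DS ≥ V_GS − V_TN, so the device is in saturation.
k_n = μ_nC_ox · (W/L) = 7.25 mA/V².
KCL at the drain: ½ k_n (V_GS − V_TN)² = (V_DD − V_GS)/R.
Let x = V_GS − 1.5. Then 108 x² + x − 2.73 = 0, giving x = 0.154 V (positive root), so V_GS = 1.65 V.
I_D = (V_DD − V_GS)/R = (4.23 − 1.65) / 29.8 = 0.0864 mA.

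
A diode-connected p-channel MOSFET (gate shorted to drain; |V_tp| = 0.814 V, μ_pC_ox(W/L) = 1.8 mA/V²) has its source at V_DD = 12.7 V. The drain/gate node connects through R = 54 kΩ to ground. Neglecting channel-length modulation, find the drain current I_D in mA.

With gate tied to drain, V_SG = V_SD ≥ V_SG − |V_tp|, so the device is in saturation.
KCL at the drain: ½ k_p (V_SG − |V_tp|)² = (V_DD − V_SG)/R.
Let x = V_SG − 0.814. Then 48.6 x² + x − 11.89 = 0, giving x = 0.484 V (positive root), so V_SG = 1.3 V.
I_D = (V_DD − V_SG)/R = (12.7 − 1.3) / 54 = 0.211 mA.

I_D = 0.211 mA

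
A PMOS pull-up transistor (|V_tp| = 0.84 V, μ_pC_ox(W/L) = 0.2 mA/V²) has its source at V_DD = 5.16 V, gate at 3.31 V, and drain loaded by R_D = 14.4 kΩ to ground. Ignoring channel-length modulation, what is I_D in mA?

I_D = 0.102 mA

V_SG = V_DD − V_G = 5.16 − 3.31 = 1.85 V, so V_ov = 1.85 − 0.84 = 1.01 V.
Assume saturation: I_D = ½ k_p V_ov² = 0.5 × 0.2 × 1.01² = 0.102 mA, giving V_SD = V_DD − I_D R_D = 5.16 − 0.102 × 14.4 = 3.69 V.
V_SD = 3.69 V ≥ V_ov = 1.01 V, confirming saturation.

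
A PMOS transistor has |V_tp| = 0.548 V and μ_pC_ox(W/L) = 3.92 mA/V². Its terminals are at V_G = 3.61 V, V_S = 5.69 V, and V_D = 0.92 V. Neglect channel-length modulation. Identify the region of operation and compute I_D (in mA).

Saturation; I_D = 4.60 mA

V_SG = V_S − V_G = 5.69 − 3.61 = 2.08 V; V_SD = V_S − V_D = 5.69 − 0.92 = 4.77 V.
V_ov = V_SG − |V_tp| = 2.08 − 0.548 = 1.53 V.
Since V_SD = 4.77 V ≥ V_ov = 1.53 V, the device is in saturation.
I_D = ½ k_p V_ov² = 0.5 × 3.92 × 1.53² = 4.6 mA.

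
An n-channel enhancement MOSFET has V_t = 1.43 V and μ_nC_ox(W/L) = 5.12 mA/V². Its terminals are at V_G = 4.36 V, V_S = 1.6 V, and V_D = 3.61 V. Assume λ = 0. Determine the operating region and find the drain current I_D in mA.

V_GS = V_G − V_S = 4.36 − 1.6 = 2.76 V; V_DS = V_D − V_S = 3.61 − 1.6 = 2.01 V.
V_ov = V_GS − V_t = 2.76 − 1.43 = 1.33 V.
Since V_DS = 2.01 V ≥ V_ov = 1.33 V, the device is in saturation.
I_D = ½ k_n V_ov² = 0.5 × 5.12 × 1.33² = 4.53 mA.

Saturation; I_D = 4.53 mA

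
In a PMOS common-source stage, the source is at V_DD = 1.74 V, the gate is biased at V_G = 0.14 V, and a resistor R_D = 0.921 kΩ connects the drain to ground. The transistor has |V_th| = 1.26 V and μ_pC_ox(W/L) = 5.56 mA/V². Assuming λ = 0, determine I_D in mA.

I_D = 0.321 mA

V_SG = V_DD − V_G = 1.74 − 0.14 = 1.6 V, so V_ov = 1.6 − 1.26 = 0.34 V.
Assume saturation: I_D = ½ k_p V_ov² = 0.5 × 5.56 × 0.34² = 0.321 mA, giving V_SD = V_DD − I_D R_D = 1.74 − 0.321 × 0.921 = 1.44 V.
V_SD = 1.44 V ≥ V_ov = 0.34 V, confirming saturation.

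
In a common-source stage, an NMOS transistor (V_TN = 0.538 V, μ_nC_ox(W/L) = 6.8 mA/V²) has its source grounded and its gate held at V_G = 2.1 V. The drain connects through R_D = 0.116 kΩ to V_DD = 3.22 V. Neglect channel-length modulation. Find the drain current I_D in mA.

I_D = 8.30 mA

V_GS = V_G = 2.1 V, so V_ov = 2.1 − 0.538 = 1.56 V.
Assume saturation: I_D = ½ k_n V_ov² = 0.5 × 6.8 × 1.56² = 8.3 mA, giving V_DS = V_DD − I_D R_D = 3.22 − 8.3 × 0.116 = 2.26 V.
V_DS = 2.26 V ≥ V_ov = 1.56 V, confirming saturation.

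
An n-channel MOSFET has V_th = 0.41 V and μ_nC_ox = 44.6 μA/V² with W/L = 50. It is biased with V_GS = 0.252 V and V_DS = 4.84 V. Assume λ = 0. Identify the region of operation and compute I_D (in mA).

V_GS = 0.252 V < V_th = 0.41 V, so the transistor is in cutoff.

Cutoff; I_D = 0 mA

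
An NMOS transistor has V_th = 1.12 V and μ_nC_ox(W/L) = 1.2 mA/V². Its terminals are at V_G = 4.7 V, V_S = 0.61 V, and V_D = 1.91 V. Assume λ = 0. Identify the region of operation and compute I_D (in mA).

V_GS = V_G − V_S = 4.7 − 0.61 = 4.09 V; V_DS = V_D − V_S = 1.91 − 0.61 = 1.3 V.
V_ov = V_GS − V_th = 4.09 − 1.12 = 2.97 V.
Since V_DS = 1.3 V < V_ov = 2.97 V, the device is in the triode region.
I_D = k_n [V_ov · V_DS − ½ V_DS²] = 1.2 × [2.97 × 1.3 − 0.5 × 1.3²] = 3.62 mA.

Triode; I_D = 3.62 mA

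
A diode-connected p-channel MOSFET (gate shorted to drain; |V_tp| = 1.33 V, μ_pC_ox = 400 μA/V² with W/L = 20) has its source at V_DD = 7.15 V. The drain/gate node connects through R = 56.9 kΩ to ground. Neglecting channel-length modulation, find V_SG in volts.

V_SG = 1.49 V

With gate tied to drain, V_SG = V_SD ≥ V_SG − |V_tp|, so the device is in saturation.
k_p = μ_pC_ox · (W/L) = 8 mA/V².
KCL at the drain: ½ k_p (V_SG − |V_tp|)² = (V_DD − V_SG)/R.
Let x = V_SG − 1.33. Then 228 x² + x − 5.82 = 0, giving x = 0.158 V (positive root), so V_SG = 1.49 V.
I_D = (V_DD − V_SG)/R = (7.15 − 1.49) / 56.9 = 0.0995 mA.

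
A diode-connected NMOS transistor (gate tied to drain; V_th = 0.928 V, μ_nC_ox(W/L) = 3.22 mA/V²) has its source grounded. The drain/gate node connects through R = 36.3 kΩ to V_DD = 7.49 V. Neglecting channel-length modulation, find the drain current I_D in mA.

With gate tied to drain, V_GS = V_DS ≥ V_GS − V_th, so the device is in saturation.
KCL at the drain: ½ k_n (V_GS − V_th)² = (V_DD − V_GS)/R.
Let x = V_GS − 0.928. Then 58.4 x² + x − 6.562 = 0, giving x = 0.327 V (positive root), so V_GS = 1.25 V.
I_D = (V_DD − V_GS)/R = (7.49 − 1.25) / 36.3 = 0.172 mA.

I_D = 0.172 mA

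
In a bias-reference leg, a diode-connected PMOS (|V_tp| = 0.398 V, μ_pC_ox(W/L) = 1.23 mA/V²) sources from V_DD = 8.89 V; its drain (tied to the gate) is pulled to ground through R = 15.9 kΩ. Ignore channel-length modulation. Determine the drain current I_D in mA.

With gate tied to drain, V_SG = V_SD ≥ V_SG − |V_tp|, so the device is in saturation.
KCL at the drain: ½ k_p (V_SG − |V_tp|)² = (V_DD − V_SG)/R.
Let x = V_SG − 0.398. Then 9.78 x² + x − 8.492 = 0, giving x = 0.882 V (positive root), so V_SG = 1.28 V.
I_D = (V_DD − V_SG)/R = (8.89 − 1.28) / 15.9 = 0.479 mA.

I_D = 0.479 mA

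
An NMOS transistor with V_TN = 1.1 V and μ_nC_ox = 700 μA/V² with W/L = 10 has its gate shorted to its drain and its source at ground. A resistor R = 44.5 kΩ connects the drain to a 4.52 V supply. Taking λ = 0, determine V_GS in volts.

V_GS = 1.25 V

With gate tied to drain, V_GS = V_DS ≥ V_GS − V_TN, so the device is in saturation.
k_n = μ_nC_ox · (W/L) = 7 mA/V².
KCL at the drain: ½ k_n (V_GS − V_TN)² = (V_DD − V_GS)/R.
Let x = V_GS − 1.1. Then 156 x² + x − 3.42 = 0, giving x = 0.145 V (positive root), so V_GS = 1.25 V.
I_D = (V_DD − V_GS)/R = (4.52 − 1.25) / 44.5 = 0.0736 mA.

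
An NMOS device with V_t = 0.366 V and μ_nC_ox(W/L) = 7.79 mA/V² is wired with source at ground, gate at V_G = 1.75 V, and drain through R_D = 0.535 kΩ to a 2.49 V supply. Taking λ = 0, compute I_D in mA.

V_GS = V_G = 1.75 V, so V_ov = 1.75 − 0.366 = 1.38 V.
Assume saturation: I_D = ½ k_n V_ov² = 0.5 × 7.79 × 1.38² = 7.46 mA, giving V_DS = V_DD − I_D R_D = 2.49 − 7.46 × 0.535 = -1.5 V.
But -1.5 V < V_ov = 1.38 V, so the device is actually in triode.
In triode I_D = k_n[V_ov V_DS − ½ V_DS²] and I_D = (V_DD − V_DS)/R_D. Equating: 2.08 V_DS² − 6.768 V_DS + 2.49 = 0, giving V_DS = 0.423 V (the root below V_ov).
I_D = (2.49 − 0.423) / 0.535 = 3.86 mA.

I_D = 3.86 mA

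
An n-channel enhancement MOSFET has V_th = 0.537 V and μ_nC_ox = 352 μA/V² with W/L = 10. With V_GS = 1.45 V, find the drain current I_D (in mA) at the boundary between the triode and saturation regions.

At the boundary V_DS = V_ov = V_GS − V_th = 1.45 − 0.537 = 0.913 V.
k_n = μ_nC_ox · (W/L) = 3.52 mA/V².
I_D = ½ k_n V_ov² = 0.5 × 3.52 × 0.913² = 1.47 mA.

I_D = 1.47 mA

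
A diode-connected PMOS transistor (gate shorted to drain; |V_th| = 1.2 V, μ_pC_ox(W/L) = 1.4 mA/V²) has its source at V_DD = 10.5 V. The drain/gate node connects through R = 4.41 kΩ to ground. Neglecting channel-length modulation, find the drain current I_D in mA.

With gate tied to drain, V_SG = V_SD ≥ V_SG − |V_th|, so the device is in saturation.
KCL at the drain: ½ k_p (V_SG − |V_th|)² = (V_DD − V_SG)/R.
Let x = V_SG − 1.2. Then 3.09 x² + x − 9.3 = 0, giving x = 1.58 V (positive root), so V_SG = 2.78 V.
I_D = (V_DD − V_SG)/R = (10.5 − 2.78) / 4.41 = 1.75 mA.

I_D = 1.75 mA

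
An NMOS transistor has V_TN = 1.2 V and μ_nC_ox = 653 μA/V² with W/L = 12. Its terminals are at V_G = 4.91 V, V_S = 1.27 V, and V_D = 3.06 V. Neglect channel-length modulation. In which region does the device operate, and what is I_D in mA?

V_GS = V_G − V_S = 4.91 − 1.27 = 3.64 V; V_DS = V_D − V_S = 3.06 − 1.27 = 1.79 V.
k_n = μ_nC_ox · (W/L) = 7.836 mA/V².
V_ov = V_GS − V_TN = 3.64 − 1.2 = 2.44 V.
Since V_DS = 1.79 V < V_ov = 2.44 V, the device is in the triode region.
I_D = k_n [V_ov · V_DS − ½ V_DS²] = 7.836 × [2.44 × 1.79 − 0.5 × 1.79²] = 21.7 mA.

Triode; I_D = 21.7 mA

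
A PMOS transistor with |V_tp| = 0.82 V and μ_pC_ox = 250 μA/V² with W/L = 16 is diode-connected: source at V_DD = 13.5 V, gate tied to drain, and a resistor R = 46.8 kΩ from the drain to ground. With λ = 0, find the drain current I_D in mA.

With gate tied to drain, V_SG = V_SD ≥ V_SG − |V_tp|, so the device is in saturation.
k_p = μ_pC_ox · (W/L) = 4 mA/V².
KCL at the drain: ½ k_p (V_SG − |V_tp|)² = (V_DD − V_SG)/R.
Let x = V_SG − 0.82. Then 93.6 x² + x − 12.68 = 0, giving x = 0.363 V (positive root), so V_SG = 1.18 V.
I_D = (V_DD − V_SG)/R = (13.5 − 1.18) / 46.8 = 0.263 mA.

I_D = 0.263 mA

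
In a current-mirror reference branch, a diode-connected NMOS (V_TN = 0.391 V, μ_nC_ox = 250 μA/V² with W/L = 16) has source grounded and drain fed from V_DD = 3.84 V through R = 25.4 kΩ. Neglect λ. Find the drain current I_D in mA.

I_D = 0.126 mA

With gate tied to drain, V_GS = V_DS ≥ V_GS − V_TN, so the device is in saturation.
k_n = μ_nC_ox · (W/L) = 4 mA/V².
KCL at the drain: ½ k_n (V_GS − V_TN)² = (V_DD − V_GS)/R.
Let x = V_GS − 0.391. Then 50.8 x² + x − 3.449 = 0, giving x = 0.251 V (positive root), so V_GS = 0.642 V.
I_D = (V_DD − V_GS)/R = (3.84 − 0.642) / 25.4 = 0.126 mA.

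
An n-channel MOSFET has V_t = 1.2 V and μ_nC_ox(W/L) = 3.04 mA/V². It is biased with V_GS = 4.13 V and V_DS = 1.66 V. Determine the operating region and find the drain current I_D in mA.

Triode; I_D = 10.6 mA

V_ov = V_GS − V_t = 4.13 − 1.2 = 2.93 V.
Since V_DS = 1.66 V < V_ov = 2.93 V, the device is in the triode region.
I_D = k_n [V_ov · V_DS − ½ V_DS²] = 3.04 × [2.93 × 1.66 − 0.5 × 1.66²] = 10.6 mA.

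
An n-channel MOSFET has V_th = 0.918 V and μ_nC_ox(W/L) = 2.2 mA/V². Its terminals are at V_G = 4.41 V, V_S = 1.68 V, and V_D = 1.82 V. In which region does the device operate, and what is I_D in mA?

Triode; I_D = 0.537 mA

V_GS = V_G − V_S = 4.41 − 1.68 = 2.73 V; V_DS = V_D − V_S = 1.82 − 1.68 = 0.14 V.
V_ov = V_GS − V_th = 2.73 − 0.918 = 1.81 V.
Since V_DS = 0.14 V < V_ov = 1.81 V, the device is in the triode region.
I_D = k_n [V_ov · V_DS − ½ V_DS²] = 2.2 × [1.81 × 0.14 − 0.5 × 0.14²] = 0.537 mA.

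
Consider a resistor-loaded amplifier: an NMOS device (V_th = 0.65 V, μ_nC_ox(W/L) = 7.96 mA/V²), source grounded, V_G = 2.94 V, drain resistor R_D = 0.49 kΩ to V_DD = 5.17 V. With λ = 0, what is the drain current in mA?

I_D = 9.35 mA

V_GS = V_G = 2.94 V, so V_ov = 2.94 − 0.65 = 2.29 V.
Assume saturation: I_D = ½ k_n V_ov² = 0.5 × 7.96 × 2.29² = 20.9 mA, giving V_DS = V_DD − I_D R_D = 5.17 − 20.9 × 0.49 = -5.06 V.
But -5.06 V < V_ov = 2.29 V, so the device is actually in triode.
In triode I_D = k_n[V_ov V_DS − ½ V_DS²] and I_D = (V_DD − V_DS)/R_D. Equating: 1.95 V_DS² − 9.932 V_DS + 5.17 = 0, giving V_DS = 0.589 V (the root below V_ov).
I_D = (5.17 − 0.589) / 0.49 = 9.35 mA.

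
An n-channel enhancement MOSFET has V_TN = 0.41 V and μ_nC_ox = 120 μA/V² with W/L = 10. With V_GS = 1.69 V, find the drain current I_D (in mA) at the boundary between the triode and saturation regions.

I_D = 0.983 mA

At the boundary V_DS = V_ov = V_GS − V_TN = 1.69 − 0.41 = 1.28 V.
k_n = μ_nC_ox · (W/L) = 1.2 mA/V².
I_D = ½ k_n V_ov² = 0.5 × 1.2 × 1.28² = 0.983 mA.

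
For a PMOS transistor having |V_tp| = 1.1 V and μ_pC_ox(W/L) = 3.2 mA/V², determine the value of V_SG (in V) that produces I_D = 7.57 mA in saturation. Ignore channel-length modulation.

V_SG = 3.28 V

In saturation I_D = ½ k_p (V_SG − |V_tp|)², so V_SG − |V_tp| = √(2 I_D / k_p) = √(2 × 7.57 / 3.2) = 2.18 V.
V_SG = 1.1 + 2.18 = 3.28 V.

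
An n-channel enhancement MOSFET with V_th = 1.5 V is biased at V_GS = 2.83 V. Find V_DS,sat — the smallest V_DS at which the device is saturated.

The boundary between triode and saturation is V_DS = V_GS − V_th = V_ov.
V_ov = 2.83 − 1.5 = 1.33 V.

V_DS,sat = 1.33 V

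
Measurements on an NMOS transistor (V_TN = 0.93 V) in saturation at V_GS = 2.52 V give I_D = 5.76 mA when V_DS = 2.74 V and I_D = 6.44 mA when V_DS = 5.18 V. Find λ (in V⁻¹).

With V_GS fixed, I_D ∝ (1 + λ V_DS) in saturation, so I_D2/I_D1 = (1 + λ V_DS2)/(1 + λ V_DS1).
6.44/5.76 = 1.118 = (1 + 5.18 λ)/(1 + 2.74 λ).
Solving: λ (I_D1 V_DS2 − I_D2 V_DS1) = I_D2 − I_D1, so λ = (6.44 − 5.76) / (5.76 × 5.18 − 6.44 × 2.74) = 0.68 / 12.2 = 0.0558 V⁻¹.

λ = 0.0558 V⁻¹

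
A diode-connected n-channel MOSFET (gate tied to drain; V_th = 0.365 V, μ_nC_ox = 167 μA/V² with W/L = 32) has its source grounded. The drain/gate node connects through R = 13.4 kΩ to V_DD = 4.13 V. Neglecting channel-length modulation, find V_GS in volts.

With gate tied to drain, V_GS = V_DS ≥ V_GS − V_th, so the device is in saturation.
k_n = μ_nC_ox · (W/L) = 5.344 mA/V².
KCL at the drain: ½ k_n (V_GS − V_th)² = (V_DD − V_GS)/R.
Let x = V_GS − 0.365. Then 35.8 x² + x − 3.765 = 0, giving x = 0.311 V (positive root), so V_GS = 0.676 V.
I_D = (V_DD − V_GS)/R = (4.13 − 0.676) / 13.4 = 0.258 mA.

V_GS = 0.676 V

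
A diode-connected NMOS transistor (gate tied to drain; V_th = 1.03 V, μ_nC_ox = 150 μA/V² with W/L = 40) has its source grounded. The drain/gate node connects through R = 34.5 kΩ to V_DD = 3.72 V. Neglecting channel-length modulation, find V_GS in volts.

V_GS = 1.19 V

With gate tied to drain, V_GS = V_DS ≥ V_GS − V_th, so the device is in saturation.
k_n = μ_nC_ox · (W/L) = 6 mA/V².
KCL at the drain: ½ k_n (V_GS − V_th)² = (V_DD − V_GS)/R.
Let x = V_GS − 1.03. Then 104 x² + x − 2.69 = 0, giving x = 0.156 V (positive root), so V_GS = 1.19 V.
I_D = (V_DD − V_GS)/R = (3.72 − 1.19) / 34.5 = 0.0734 mA.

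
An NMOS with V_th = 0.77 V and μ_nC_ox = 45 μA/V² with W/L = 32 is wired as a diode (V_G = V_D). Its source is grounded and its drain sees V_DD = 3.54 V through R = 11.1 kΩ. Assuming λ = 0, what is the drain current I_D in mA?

With gate tied to drain, V_GS = V_DS ≥ V_GS − V_th, so the device is in saturation.
k_n = μ_nC_ox · (W/L) = 1.44 mA/V².
KCL at the drain: ½ k_n (V_GS − V_th)² = (V_DD − V_GS)/R.
Let x = V_GS − 0.77. Then 7.99 x² + x − 2.77 = 0, giving x = 0.529 V (positive root), so V_GS = 1.3 V.
I_D = (V_DD − V_GS)/R = (3.54 − 1.3) / 11.1 = 0.202 mA.

I_D = 0.202 mA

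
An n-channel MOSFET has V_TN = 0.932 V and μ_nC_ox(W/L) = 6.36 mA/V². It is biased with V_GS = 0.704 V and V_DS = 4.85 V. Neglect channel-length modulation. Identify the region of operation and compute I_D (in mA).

Cutoff; I_D = 0 mA

V_GS = 0.704 V < V_TN = 0.932 V, so the transistor is in cutoff.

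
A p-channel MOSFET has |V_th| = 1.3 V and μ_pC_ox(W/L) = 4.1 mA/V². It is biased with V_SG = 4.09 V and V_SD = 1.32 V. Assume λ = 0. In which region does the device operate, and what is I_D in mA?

Triode; I_D = 11.5 mA

V_ov = V_SG − |V_th| = 4.09 − 1.3 = 2.79 V.
Since V_SD = 1.32 V < V_ov = 2.79 V, the device is in the triode region.
I_D = k_p [V_ov · V_SD − ½ V_SD²] = 4.1 × [2.79 × 1.32 − 0.5 × 1.32²] = 11.5 mA.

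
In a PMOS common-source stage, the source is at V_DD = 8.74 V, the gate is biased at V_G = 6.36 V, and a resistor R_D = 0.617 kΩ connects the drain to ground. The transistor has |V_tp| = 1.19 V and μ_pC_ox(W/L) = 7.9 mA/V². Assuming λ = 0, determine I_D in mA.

I_D = 5.59 mA

V_SG = V_DD − V_G = 8.74 − 6.36 = 2.38 V, so V_ov = 2.38 − 1.19 = 1.19 V.
Assume saturation: I_D = ½ k_p V_ov² = 0.5 × 7.9 × 1.19² = 5.59 mA, giving V_SD = V_DD − I_D R_D = 8.74 − 5.59 × 0.617 = 5.29 V.
V_SD = 5.29 V ≥ V_ov = 1.19 V, confirming saturation.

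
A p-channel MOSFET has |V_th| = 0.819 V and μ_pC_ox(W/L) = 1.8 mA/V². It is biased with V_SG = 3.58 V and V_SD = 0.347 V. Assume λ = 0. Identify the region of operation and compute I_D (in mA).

Triode; I_D = 1.62 mA

V_ov = V_SG − |V_th| = 3.58 − 0.819 = 2.76 V.
Since V_SD = 0.347 V < V_ov = 2.76 V, the device is in the triode region.
I_D = k_p [V_ov · V_SD − ½ V_SD²] = 1.8 × [2.76 × 0.347 − 0.5 × 0.347²] = 1.62 mA.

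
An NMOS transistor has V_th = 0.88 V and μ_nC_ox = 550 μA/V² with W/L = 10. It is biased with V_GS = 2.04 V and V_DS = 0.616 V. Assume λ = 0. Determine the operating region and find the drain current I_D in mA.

k_n = μ_nC_ox · (W/L) = 5.5 mA/V².
V_ov = V_GS − V_th = 2.04 − 0.88 = 1.16 V.
Since V_DS = 0.616 V < V_ov = 1.16 V, the device is in the triode region.
I_D = k_n [V_ov · V_DS − ½ V_DS²] = 5.5 × [1.16 × 0.616 − 0.5 × 0.616²] = 2.89 mA.

Triode; I_D = 2.89 mA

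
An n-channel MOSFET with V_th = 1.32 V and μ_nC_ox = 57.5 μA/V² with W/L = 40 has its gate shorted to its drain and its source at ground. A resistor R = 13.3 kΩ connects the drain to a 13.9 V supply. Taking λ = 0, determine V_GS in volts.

With gate tied to drain, V_GS = V_DS ≥ V_GS − V_th, so the device is in saturation.
k_n = μ_nC_ox · (W/L) = 2.3 mA/V².
KCL at the drain: ½ k_n (V_GS − V_th)² = (V_DD − V_GS)/R.
Let x = V_GS − 1.32. Then 15.3 x² + x − 12.58 = 0, giving x = 0.875 V (positive root), so V_GS = 2.19 V.
I_D = (V_DD − V_GS)/R = (13.9 − 2.19) / 13.3 = 0.88 mA.

V_GS = 2.19 V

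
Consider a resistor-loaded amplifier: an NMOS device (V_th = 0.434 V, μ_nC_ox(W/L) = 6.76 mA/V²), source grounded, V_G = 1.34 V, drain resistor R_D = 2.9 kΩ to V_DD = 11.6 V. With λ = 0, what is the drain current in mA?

V_GS = V_G = 1.34 V, so V_ov = 1.34 − 0.434 = 0.906 V.
Assume saturation: I_D = ½ k_n V_ov² = 0.5 × 6.76 × 0.906² = 2.77 mA, giving V_DS = V_DD − I_D R_D = 11.6 − 2.77 × 2.9 = 3.55 V.
V_DS = 3.55 V ≥ V_ov = 0.906 V, confirming saturation.

I_D = 2.77 mA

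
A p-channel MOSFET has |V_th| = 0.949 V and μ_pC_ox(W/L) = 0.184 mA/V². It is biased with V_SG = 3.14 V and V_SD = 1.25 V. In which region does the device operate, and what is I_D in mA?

Triode; I_D = 0.360 mA

V_ov = V_SG − |V_th| = 3.14 − 0.949 = 2.19 V.
Since V_SD = 1.25 V < V_ov = 2.19 V, the device is in the triode region.
I_D = k_p [V_ov · V_SD − ½ V_SD²] = 0.184 × [2.19 × 1.25 − 0.5 × 1.25²] = 0.36 mA.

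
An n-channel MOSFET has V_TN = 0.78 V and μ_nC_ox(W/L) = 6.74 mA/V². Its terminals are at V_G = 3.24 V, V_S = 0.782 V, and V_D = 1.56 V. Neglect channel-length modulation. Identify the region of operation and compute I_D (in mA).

Triode; I_D = 6.76 mA

V_GS = V_G − V_S = 3.24 − 0.782 = 2.46 V; V_DS = V_D − V_S = 1.56 − 0.782 = 0.778 V.
V_ov = V_GS − V_TN = 2.46 − 0.78 = 1.68 V.
Since V_DS = 0.778 V < V_ov = 1.68 V, the device is in the triode region.
I_D = k_n [V_ov · V_DS − ½ V_DS²] = 6.74 × [1.68 × 0.778 − 0.5 × 0.778²] = 6.76 mA.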